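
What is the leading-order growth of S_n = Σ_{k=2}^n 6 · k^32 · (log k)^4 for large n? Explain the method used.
S_n ~ 2 · n^33 · (log n)^4 / 11

By integral comparison, S_n = ∫_1^n 6 · x^32 · (log x)^4 dx + O(n^32 · (log n)^4). For the integral, the leading term of ∫_1^n x^32 (log x)^4 dx is n^33/33 · (log n)^4 (by repeated integration by parts; each step lowers the log-exponent and produces a relatively O(1/log n) correction). Hence S_n ~ 2 · n^33 · (log n)^4 / 11.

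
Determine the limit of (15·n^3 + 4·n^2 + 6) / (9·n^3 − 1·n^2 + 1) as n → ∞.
lim = 15/9 = 5/3

For large n the leading n^3 terms dominate both numerator and denominator. Dividing top and bottom by n^3, every other term tends to 0, leaving 15/9 = 5/3.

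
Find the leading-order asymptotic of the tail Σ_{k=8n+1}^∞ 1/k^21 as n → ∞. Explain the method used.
Σ_{k>8n} 1/k^21 ~ 1/(20 · (8n)^20)

Compare to the integral: ∫_{8n}^∞ x^(−21) dx = [−x^(−20)/20]_{8n}^∞ = 1/((21−1)·(8n)^20). Euler-Maclaurin then gives
  Σ_{k>8n} 1/k^21 = ∫_{8n}^∞ dx/x^21 − 1/(2·(8n)^21) + O(1/(8n)^22).
(Equivalently this is ζ(21) − Σ_{k≤8n} 1/k^21.)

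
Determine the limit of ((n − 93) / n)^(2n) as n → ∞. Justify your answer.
lim = e^(−186)

Rewrite as (1 − 93/n)^(2n). By the standard limit (1 + x/n)^n → e^x, we have (1 − 93/n)^n → e^(−93), and raising to the 2nd power gives e^(−186).
More precisely, ln[(1 − 93/n)^(2n)] = 2n · ln(1 − 93/n) = 2n · (-93/n + O(1/n^2)) = -186 + O(1/n) → -186.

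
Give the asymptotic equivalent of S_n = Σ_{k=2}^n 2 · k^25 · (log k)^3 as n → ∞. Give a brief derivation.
S_n ~ n^26 · (log n)^3 / 13

By integral comparison, S_n = ∫_1^n 2 · x^25 · (log x)^3 dx + O(n^25 · (log n)^3). For the integral, the leading term of ∫_1^n x^25 (log x)^3 dx is n^26/26 · (log n)^3 (by repeated integration by parts; each step lowers the log-exponent and produces a relatively O(1/log n) correction). Hence S_n ~ n^26 · (log n)^3 / 13.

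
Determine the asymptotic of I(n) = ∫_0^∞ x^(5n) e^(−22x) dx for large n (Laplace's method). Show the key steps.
I(n) ~ (sqrt(2π·5n) / 22) · (5n/(22e))^(5n)

Write the integrand as exp(5n ln x − 22x) and set f(x) = 5n ln x − 22x. Then f'(x) = 5n/x − 22 = 0 at x* = 5n/22, and f''(x*) = −5n/x*^2 = −22^2/(5n). Laplace's method (interior maximum) gives
  I(n) ~ e^(f(x*)) · sqrt(2π / |f''(x*)|)
        = exp(5n ln(5n/22) − 5n) · sqrt(2π · 5n / 22^2)
        = (5n/22)^(5n) e^(−5n) · sqrt(2π·5n) / 22
        = (sqrt(2π·5n) / 22) · (5n/(22e))^(5n).
This matches Γ(5n+1)/22^(5n+1) with Stirling applied to Γ.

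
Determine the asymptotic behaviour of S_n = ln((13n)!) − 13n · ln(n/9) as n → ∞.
S_n ~ 13n · (ln 117 − 1) + O(ln n)

Stirling: ln((13n)!) = 13n ln(13n) − 13n + O(ln n).
  S_n = 13n ln(13n) − 13n − 13n ln(n/9) + O(ln n)
      = 13n ln(13n) − 13n ln n + 13n ln 9 − 13n + O(ln n)
      = 13n ln 13 + 13n ln 9 − 13n + O(ln n)
      = 13n (ln 117 − 1) + O(ln n).
Numerically ln(117) − 1 ≈ 3.7622.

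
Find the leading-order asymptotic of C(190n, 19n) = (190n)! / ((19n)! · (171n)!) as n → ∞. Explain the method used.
C(190n, 19n) ~ (10000000000/387420489)^(19n) · sqrt(5/(9π·19n))

Write N = 19n. Apply Stirling to each factorial:
  (10N)! ~ sqrt(2π·10N) · (10N/e)^(10N),
  N! ~ sqrt(2π N) · (N/e)^N,
  (9N)! ~ sqrt(2π·9N) · (9N/e)^(9N).
The exponential factors combine to (10N)^(10N) / (N^N · (9N)^(9N)) = 10^(10N)/9^(9N) = (10^10/9^9)^N = (10000000000/387420489)^N.
The square-root prefactors combine to sqrt(2π·10N) / (sqrt(2π N)·sqrt(2π·9N)) = sqrt(10 / (2π·9·N)) = sqrt(5/(9π·19n)).
Substituting N = 19n: C(190n, 19n) ~ (10000000000/387420489)^(19n) · sqrt(5/(9π·19n)).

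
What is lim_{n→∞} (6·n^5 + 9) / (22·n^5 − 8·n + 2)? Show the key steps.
lim = 6/22 = 3/11

For large n the leading n^5 terms dominate both numerator and denominator. Dividing top and bottom by n^5, every other term tends to 0, leaving 6/22 = 3/11.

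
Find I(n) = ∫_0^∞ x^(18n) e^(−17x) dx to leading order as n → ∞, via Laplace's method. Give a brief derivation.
I(n) ~ (sqrt(2π·18n) / 17) · (18n/(17e))^(18n)

Write the integrand as exp(18n ln x − 17x) and set f(x) = 18n ln x − 17x. Then f'(x) = 18n/x − 17 = 0 at x* = 18n/17, and f''(x*) = −18n/x*^2 = −17^2/(18n). Laplace's method (interior maximum) gives
  I(n) ~ e^(f(x*)) · sqrt(2π / |f''(x*)|)
        = exp(18n ln(18n/17) − 18n) · sqrt(2π · 18n / 17^2)
        = (18n/17)^(18n) e^(−18n) · sqrt(2π·18n) / 17
        = (sqrt(2π·18n) / 17) · (18n/(17e))^(18n).
This matches Γ(18n+1)/17^(18n+1) with Stirling applied to Γ.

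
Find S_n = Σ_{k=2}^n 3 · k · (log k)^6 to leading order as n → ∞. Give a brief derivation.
S_n ~ 3 · n^2 · (log n)^6 / 2

By integral comparison, S_n = ∫_1^n 3 · x · (log x)^6 dx + O(n · (log n)^6). For the integral, the leading term of ∫_1^n x^1 (log x)^6 dx is n^2/2 · (log n)^6 (by repeated integration by parts; each step lowers the log-exponent and produces a relatively O(1/log n) correction). Hence S_n ~ 3 · n^2 · (log n)^6 / 2.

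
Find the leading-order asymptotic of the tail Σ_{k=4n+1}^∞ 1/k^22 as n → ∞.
Σ_{k>4n} 1/k^22 ~ 1/(21 · (4n)^21)

Compare to the integral: ∫_{4n}^∞ x^(−22) dx = [−x^(−21)/21]_{4n}^∞ = 1/((22−1)·(4n)^21). Euler-Maclaurin then gives
  Σ_{k>4n} 1/k^22 = ∫_{4n}^∞ dx/x^22 − 1/(2·(4n)^22) + O(1/(4n)^23).
(Equivalently this is ζ(22) − Σ_{k≤4n} 1/k^22.)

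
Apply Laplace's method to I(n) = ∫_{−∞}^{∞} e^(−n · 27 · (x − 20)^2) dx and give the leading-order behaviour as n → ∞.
I(n) = sqrt(π/(27n))

Here φ(x) = 27 · (x − 20)^2 has its unique minimum at x* = 20 with φ(x*) = 0 and φ''(x*) = 54. Laplace's method gives
  I(n) ~ e^(−n φ(x*)) · sqrt(2π / (n · φ''(x*))) = sqrt(2π / (54n)) = sqrt(π/(27n)).
This is exact: substituting u = (x − 20)·sqrt(27n) gives I(n) = (1/sqrt(27n)) ∫_{−∞}^{∞} e^(−u^2) du = sqrt(π/(27n)).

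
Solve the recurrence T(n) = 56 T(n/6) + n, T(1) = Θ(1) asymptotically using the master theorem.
T(n) = Θ(n^(log_6 56))

Master theorem: compare f(n) = n to n^(log_6 56) where log_6 56 ≈ 2.247. Since 1 < log_6 56, we have f(n) = O(n^(log_6 56 − ε)) for some ε > 0 — Case 1. Hence T(n) = Θ(n^(log_6 56)).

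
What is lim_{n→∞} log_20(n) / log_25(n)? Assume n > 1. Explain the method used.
lim = ln(25) / ln(20) = log_20(25)

Change of base: log_20(n) = ln n / ln 20 and log_25(n) = ln n / ln 25. The ratio is (ln n / ln 20) · (ln 25 / ln n) = ln 25 / ln 20, a constant independent of n. So the limit is ln 25 / ln 20 = log_20(25).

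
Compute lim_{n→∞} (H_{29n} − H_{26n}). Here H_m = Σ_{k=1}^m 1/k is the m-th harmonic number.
lim = ln(29/26)

Euler-Maclaurin gives H_m = ln m + γ + 1/(2m) + O(1/m^2). The γ and O(1/m) terms cancel in the difference:
  H_{29n} − H_{26n} = ln(29n) − ln(26n) + O(1/n) = ln(29/26) + O(1/n).
Hence the limit is ln(29/26).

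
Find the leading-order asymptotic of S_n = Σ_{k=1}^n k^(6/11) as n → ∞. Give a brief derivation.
S_n ~ (11/17) · n^(17/11)

Integral comparison: Σ_{k=1}^n k^(6/11) = ∫_0^n x^(6/11) dx + O(n^(6/11)). The integral is n^(1 + 6/11) / (1 + 6/11) = n^((6+11)/11) / ((6+11)/11) = (11/17) · n^(17/11).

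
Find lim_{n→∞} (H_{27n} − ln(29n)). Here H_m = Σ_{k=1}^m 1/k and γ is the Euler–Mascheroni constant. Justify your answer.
lim = ln(27/29) + γ

By Euler-Maclaurin, H_m = ln m + γ + O(1/m). So
  H_{27n} − ln(29n) = ln(27n) + γ − ln(29n) + O(1/n)
                       = ln(27/29) + γ + O(1/n).
Hence the limit is ln(27/29) + γ.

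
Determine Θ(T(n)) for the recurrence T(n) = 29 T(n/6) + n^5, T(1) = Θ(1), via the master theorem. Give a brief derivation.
T(n) = Θ(n^5)

log_6 29 ≈ 1.879. f(n) = n^5 dominates n^(log_6 29) since 5 > 1.879, and the regularity condition a·f(n/b) = 29·(n/6)^5 = (29/7776)·n^5 ≤ c·f(n) holds with c = 29/7776 ≈ 0.00373 < 1. So this is Case 3: T(n) = Θ(f(n)) = Θ(n^5).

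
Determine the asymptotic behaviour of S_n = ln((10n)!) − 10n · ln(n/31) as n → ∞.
S_n ~ 10n · (ln 310 − 1) + O(ln n)

Stirling: ln((10n)!) = 10n ln(10n) − 10n + O(ln n).
  S_n = 10n ln(10n) − 10n − 10n ln(n/31) + O(ln n)
      = 10n ln(10n) − 10n ln n + 10n ln 31 − 10n + O(ln n)
      = 10n ln 10 + 10n ln 31 − 10n + O(ln n)
      = 10n (ln 310 − 1) + O(ln n).
Numerically ln(310) − 1 ≈ 4.7366.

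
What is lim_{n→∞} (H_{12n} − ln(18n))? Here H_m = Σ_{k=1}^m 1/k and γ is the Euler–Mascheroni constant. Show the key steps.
lim = ln(2/3) + γ

By Euler-Maclaurin, H_m = ln m + γ + O(1/m). So
  H_{12n} − ln(18n) = ln(12n) + γ − ln(18n) + O(1/n)
                       = ln(12/18) + γ + O(1/n).
Hence the limit is ln(12/18) + γ (= ln(2/3)).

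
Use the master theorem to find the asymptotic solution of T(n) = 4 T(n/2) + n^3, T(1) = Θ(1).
T(n) = Θ(n^3)

log_2 4 ≈ 2.000. f(n) = n^3 dominates n^(log_2 4) since 3 > 2.000, and the regularity condition a·f(n/b) = 4·(n/2)^3 = (4/8)·n^3 ≤ c·f(n) holds with c = 4/8 ≈ 0.5 < 1. So this is Case 3: T(n) = Θ(f(n)) = Θ(n^3).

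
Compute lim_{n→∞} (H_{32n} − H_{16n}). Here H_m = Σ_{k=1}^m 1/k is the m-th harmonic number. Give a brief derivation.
lim = ln(32/16) = ln 2

Euler-Maclaurin gives H_m = ln m + γ + 1/(2m) + O(1/m^2). The γ and O(1/m) terms cancel in the difference:
  H_{32n} − H_{16n} = ln(32n) − ln(16n) + O(1/n) = ln(32/16) + O(1/n).
Hence the limit is ln(32/16) = ln 2.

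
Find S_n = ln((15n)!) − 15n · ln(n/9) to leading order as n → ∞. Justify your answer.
S_n ~ 15n · (ln 135 − 1) + O(ln n)

Stirling: ln((15n)!) = 15n ln(15n) − 15n + O(ln n).
  S_n = 15n ln(15n) − 15n − 15n ln(n/9) + O(ln n)
      = 15n ln(15n) − 15n ln n + 15n ln 9 − 15n + O(ln n)
      = 15n ln 15 + 15n ln 9 − 15n + O(ln n)
      = 15n (ln 135 − 1) + O(ln n).
Numerically ln(135) − 1 ≈ 3.9053.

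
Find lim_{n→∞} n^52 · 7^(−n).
lim = 0

Exponentials with base > 1 dominate every fixed polynomial: for any fixed c, n^c / 7^n → 0 as n → ∞ (e.g. by the ratio test, or by writing 7^n = e^(n ln 7) and noting e^(n ln 7) / n^c → ∞). Hence n^52 · 7^(−n) = n^52 / 7^n → 0.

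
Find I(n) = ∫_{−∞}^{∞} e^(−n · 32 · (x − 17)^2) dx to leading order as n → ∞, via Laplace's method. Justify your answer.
I(n) = sqrt(π/(32n))

Here φ(x) = 32 · (x − 17)^2 has its unique minimum at x* = 17 with φ(x*) = 0 and φ''(x*) = 64. Laplace's method gives
  I(n) ~ e^(−n φ(x*)) · sqrt(2π / (n · φ''(x*))) = sqrt(2π / (64n)) = sqrt(π/(32n)).
This is exact: substituting u = (x − 17)·sqrt(32n) gives I(n) = (1/sqrt(32n)) ∫_{−∞}^{∞} e^(−u^2) du = sqrt(π/(32n)).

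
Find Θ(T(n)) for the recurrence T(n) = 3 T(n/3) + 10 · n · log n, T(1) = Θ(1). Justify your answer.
T(n) = Θ(n · (log n)^2)

Here log_3 3 = 1 and f(n) = 10 · n · log n = Θ(n^(log_3 3) · (log n)^1). This is the extended Case 2 of the master theorem (f matches the critical exponent up to log factors), giving T(n) = Θ(n^(log_3 3) · (log n)^(1+1)) = Θ(n · (log n)^2).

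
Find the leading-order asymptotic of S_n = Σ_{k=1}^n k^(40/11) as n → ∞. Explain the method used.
S_n ~ (11/51) · n^(51/11)

Integral comparison: Σ_{k=1}^n k^(40/11) = ∫_0^n x^(40/11) dx + O(n^(40/11)). The integral is n^(1 + 40/11) / (1 + 40/11) = n^((40+11)/11) / ((40+11)/11) = (11/51) · n^(51/11).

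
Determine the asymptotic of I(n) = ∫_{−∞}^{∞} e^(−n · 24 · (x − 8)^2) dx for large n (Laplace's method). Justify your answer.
I(n) = sqrt(π/(24n))

Here φ(x) = 24 · (x − 8)^2 has its unique minimum at x* = 8 with φ(x*) = 0 and φ''(x*) = 48. Laplace's method gives
  I(n) ~ e^(−n φ(x*)) · sqrt(2π / (n · φ''(x*))) = sqrt(2π / (48n)) = sqrt(π/(24n)).
This is exact: substituting u = (x − 8)·sqrt(24n) gives I(n) = (1/sqrt(24n)) ∫_{−∞}^{∞} e^(−u^2) du = sqrt(π/(24n)).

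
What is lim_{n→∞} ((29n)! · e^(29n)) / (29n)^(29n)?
lim = ∞

Stirling: (29n)! ~ sqrt(2π·29n) · (29n/e)^(29n). Hence
  (29n)! · e^(29n) / (29n)^(29n) ~ sqrt(2π·29n) = sqrt(2π·29) · sqrt(n) → ∞.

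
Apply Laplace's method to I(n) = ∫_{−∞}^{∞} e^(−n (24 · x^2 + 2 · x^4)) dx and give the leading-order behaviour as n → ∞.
I(n) ~ sqrt(π/(24n))

φ(x) = 24 · x^2 + 2 · x^4 has its unique global minimum at x* = 0 (since φ'(x) = 48x + 8x^3 = 0 only at x = 0 for real x with both coefficients positive, and φ → ∞ as |x| → ∞). At x* = 0, φ(0) = 0 and φ''(0) = 48. Laplace's method then gives
  I(n) ~ sqrt(2π / (n · φ''(0))) · e^(−n φ(0)) = sqrt(2π / (48n)) = sqrt(π/(24n)).
The 2 · x^4 term contributes only at subleading order (an O(1/n) relative correction).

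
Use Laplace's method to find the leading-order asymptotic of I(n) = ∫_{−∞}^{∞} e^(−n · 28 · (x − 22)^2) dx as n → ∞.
I(n) = sqrt(π/(28n))

Here φ(x) = 28 · (x − 22)^2 has its unique minimum at x* = 22 with φ(x*) = 0 and φ''(x*) = 56. Laplace's method gives
  I(n) ~ e^(−n φ(x*)) · sqrt(2π / (n · φ''(x*))) = sqrt(2π / (56n)) = sqrt(π/(28n)).
This is exact: substituting u = (x − 22)·sqrt(28n) gives I(n) = (1/sqrt(28n)) ∫_{−∞}^{∞} e^(−u^2) du = sqrt(π/(28n)).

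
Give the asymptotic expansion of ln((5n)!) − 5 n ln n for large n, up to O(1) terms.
ln((5n)!) − 5 n ln n = 5(ln 5 − 1) n + (1/2) ln(2π·5n) + O(1/n)

Stirling: ln((5n)!) = 5n ln(5n) − 5n + (1/2) ln(2π·5n) + O(1/n).
Since 5n ln(5n) = 5n ln n + 5n ln 5, subtracting 5n ln n cancels the n ln n term exactly. What remains is 5(ln 5 − 1) n + (1/2) ln(2π·5n) + O(1/n).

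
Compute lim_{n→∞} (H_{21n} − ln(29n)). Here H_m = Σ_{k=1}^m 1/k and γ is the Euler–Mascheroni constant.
lim = ln(21/29) + γ

By Euler-Maclaurin, H_m = ln m + γ + O(1/m). So
  H_{21n} − ln(29n) = ln(21n) + γ − ln(29n) + O(1/n)
                       = ln(21/29) + γ + O(1/n).
Hence the limit is ln(21/29) + γ.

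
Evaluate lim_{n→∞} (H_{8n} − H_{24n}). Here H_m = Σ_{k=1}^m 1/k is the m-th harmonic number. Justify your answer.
lim = ln(8/24) = −ln 3

Euler-Maclaurin gives H_m = ln m + γ + 1/(2m) + O(1/m^2). The γ and O(1/m) terms cancel in the difference:
  H_{8n} − H_{24n} = ln(8n) − ln(24n) + O(1/n) = ln(8/24) + O(1/n).
Hence the limit is ln(8/24) = −ln 3.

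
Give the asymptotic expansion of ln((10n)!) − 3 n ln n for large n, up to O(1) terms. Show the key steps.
ln((10n)!) − 3 n ln n = 7 n ln n + 10(ln 10 − 1) n + (1/2) ln(2π·10n) + O(1/n)

Stirling: ln((10n)!) = 10n ln(10n) − 10n + (1/2) ln(2π·10n) + O(1/n).
Expand 10n ln(10n) = 10n (ln n + ln 10) = 10n ln n + 10n ln 10.
Subtract 3n ln n: leading term is (10 − 3) n ln n = 7 n ln n. The next term is 10n ln 10 − 10n = 10(ln 10 − 1) n. Then the (1/2) ln(2π·10n) correction.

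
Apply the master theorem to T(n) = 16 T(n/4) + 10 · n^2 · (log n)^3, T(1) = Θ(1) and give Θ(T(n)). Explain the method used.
T(n) = Θ(n^2 · (log n)^4)

Here log_4 16 = 2 and f(n) = 10 · n^2 · (log n)^3 = Θ(n^(log_4 16) · (log n)^3). This is the extended Case 2 of the master theorem (f matches the critical exponent up to log factors), giving T(n) = Θ(n^(log_4 16) · (log n)^(3+1)) = Θ(n^2 · (log n)^4).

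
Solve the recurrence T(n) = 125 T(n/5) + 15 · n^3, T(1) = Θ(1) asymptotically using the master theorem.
T(n) = Θ(n^3 log n)

log_5 125 = 3, and f(n) = 15 · n^3 = Θ(n^(log_5 125)). This is Case 2 of the master theorem: T(n) = Θ(f(n) · log n) = Θ(n^3 log n).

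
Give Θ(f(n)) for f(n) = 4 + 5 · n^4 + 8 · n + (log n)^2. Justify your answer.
f(n) ∈ Θ(n^4)

Compare the terms by growth order. For large n, n^a · (log n)^b dominates n^a' · (log n)^b' iff a > a', or (a = a' and b > b'). Ranking the 4 terms shows the dominant one is 5 · n^4. Hence f(n) ∈ Θ(n^4).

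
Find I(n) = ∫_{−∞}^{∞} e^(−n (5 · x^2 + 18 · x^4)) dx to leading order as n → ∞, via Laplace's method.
I(n) ~ sqrt(π/(5n))

φ(x) = 5 · x^2 + 18 · x^4 has its unique global minimum at x* = 0 (since φ'(x) = 10x + 72x^3 = 0 only at x = 0 for real x with both coefficients positive, and φ → ∞ as |x| → ∞). At x* = 0, φ(0) = 0 and φ''(0) = 10. Laplace's method then gives
  I(n) ~ sqrt(2π / (n · φ''(0))) · e^(−n φ(0)) = sqrt(2π / (10n)) = sqrt(π/(5n)).
The 18 · x^4 term contributes only at subleading order (an O(1/n) relative correction).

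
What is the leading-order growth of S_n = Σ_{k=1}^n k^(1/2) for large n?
S_n ~ (2/3) · n^(3/2)

Integral comparison: Σ_{k=1}^n k^(1/2) = ∫_0^n x^(1/2) dx + O(n^(1/2)). The integral is n^(1 + 1/2) / (1 + 1/2) = n^((1+2)/2) / ((1+2)/2) = (2/3) · n^(3/2).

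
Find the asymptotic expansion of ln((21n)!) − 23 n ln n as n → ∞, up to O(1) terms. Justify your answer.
ln((21n)!) − 23 n ln n = −2 n ln n + 21(ln 21 − 1) n + (1/2) ln(2π·21n) + O(1/n)

Stirling: ln((21n)!) = 21n ln(21n) − 21n + (1/2) ln(2π·21n) + O(1/n).
Expand 21n ln(21n) = 21n (ln n + ln 21) = 21n ln n + 21n ln 21.
Subtract 23n ln n: leading term is (21 − 23) n ln n = −2 n ln n. The next term is 21n ln 21 − 21n = 21(ln 21 − 1) n. Then the (1/2) ln(2π·21n) correction.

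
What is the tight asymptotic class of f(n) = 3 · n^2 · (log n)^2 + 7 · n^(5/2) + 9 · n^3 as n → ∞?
f(n) ∈ Θ(n^3)

Compare the terms by growth order. For large n, n^a · (log n)^b dominates n^a' · (log n)^b' iff a > a', or (a = a' and b > b'). Ranking the 3 terms shows the dominant one is 9 · n^3. Hence f(n) ∈ Θ(n^3).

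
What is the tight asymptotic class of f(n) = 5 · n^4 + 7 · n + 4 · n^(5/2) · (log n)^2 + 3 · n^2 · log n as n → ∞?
f(n) ∈ Θ(n^4)

Compare the terms by growth order. For large n, n^a · (log n)^b dominates n^a' · (log n)^b' iff a > a', or (a = a' and b > b'). Ranking the 4 terms shows the dominant one is 5 · n^4. Hence f(n) ∈ Θ(n^4).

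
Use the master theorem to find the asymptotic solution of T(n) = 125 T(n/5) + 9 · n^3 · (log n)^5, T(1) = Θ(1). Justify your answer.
T(n) = Θ(n^3 · (log n)^6)

Here log_5 125 = 3 and f(n) = 9 · n^3 · (log n)^5 = Θ(n^(log_5 125) · (log n)^5). This is the extended Case 2 of the master theorem (f matches the critical exponent up to log factors), giving T(n) = Θ(n^(log_5 125) · (log n)^(5+1)) = Θ(n^3 · (log n)^6).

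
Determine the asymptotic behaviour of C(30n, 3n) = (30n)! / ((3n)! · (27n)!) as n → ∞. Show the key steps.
C(30n, 3n) ~ (10000000000/387420489)^(3n) · sqrt(5/(9π·3n))

Write N = 3n. Apply Stirling to each factorial:
  (10N)! ~ sqrt(2π·10N) · (10N/e)^(10N),
  N! ~ sqrt(2π N) · (N/e)^N,
  (9N)! ~ sqrt(2π·9N) · (9N/e)^(9N).
The exponential factors combine to (10N)^(10N) / (N^N · (9N)^(9N)) = 10^(10N)/9^(9N) = (10^10/9^9)^N = (10000000000/387420489)^N.
The square-root prefactors combine to sqrt(2π·10N) / (sqrt(2π N)·sqrt(2π·9N)) = sqrt(10 / (2π·9·N)) = sqrt(5/(9π·3n)).
Substituting N = 3n: C(30n, 3n) ~ (10000000000/387420489)^(3n) · sqrt(5/(9π·3n)).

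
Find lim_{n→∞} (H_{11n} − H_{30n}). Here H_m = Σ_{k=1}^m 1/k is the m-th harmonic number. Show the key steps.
lim = ln(11/30)

Euler-Maclaurin gives H_m = ln m + γ + 1/(2m) + O(1/m^2). The γ and O(1/m) terms cancel in the difference:
  H_{11n} − H_{30n} = ln(11n) − ln(30n) + O(1/n) = ln(11/30) + O(1/n).
Hence the limit is ln(11/30).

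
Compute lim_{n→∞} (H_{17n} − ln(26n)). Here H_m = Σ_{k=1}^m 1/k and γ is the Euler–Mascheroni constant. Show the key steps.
lim = ln(17/26) + γ

By Euler-Maclaurin, H_m = ln m + γ + O(1/m). So
  H_{17n} − ln(26n) = ln(17n) + γ − ln(26n) + O(1/n)
                       = ln(17/26) + γ + O(1/n).
Hence the limit is ln(17/26) + γ.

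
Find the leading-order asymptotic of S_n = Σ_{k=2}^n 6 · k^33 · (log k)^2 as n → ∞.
S_n ~ 3 · n^34 · (log n)^2 / 17

By integral comparison, S_n = ∫_1^n 6 · x^33 · (log x)^2 dx + O(n^33 · (log n)^2). For the integral, the leading term of ∫_1^n x^33 (log x)^2 dx is n^34/34 · (log n)^2 (by repeated integration by parts; each step lowers the log-exponent and produces a relatively O(1/log n) correction). Hence S_n ~ 3 · n^34 · (log n)^2 / 17.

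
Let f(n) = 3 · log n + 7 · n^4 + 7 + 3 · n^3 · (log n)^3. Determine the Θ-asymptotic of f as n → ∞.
f(n) ∈ Θ(n^4)

Compare the terms by growth order. For large n, n^a · (log n)^b dominates n^a' · (log n)^b' iff a > a', or (a = a' and b > b'). Ranking the 4 terms shows the dominant one is 7 · n^4. Hence f(n) ∈ Θ(n^4).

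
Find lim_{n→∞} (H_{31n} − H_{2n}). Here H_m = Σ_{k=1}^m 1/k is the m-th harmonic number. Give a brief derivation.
lim = ln(31/2)

Euler-Maclaurin gives H_m = ln m + γ + 1/(2m) + O(1/m^2). The γ and O(1/m) terms cancel in the difference:
  H_{31n} − H_{2n} = ln(31n) − ln(2n) + O(1/n) = ln(31/2) + O(1/n).
Hence the limit is ln(31/2).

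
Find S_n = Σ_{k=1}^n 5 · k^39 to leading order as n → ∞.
S_n ~ n^40 / 8

By integral comparison (Euler-Maclaurin), Σ_{k=1}^n 5 · k^39 = 5 · ∫_0^n x^39 dx + O(n^39) = 5 · n^40/40 = n^40 / 8 + O(n^39). (Equivalently, Faulhaber's formula gives the same leading term.)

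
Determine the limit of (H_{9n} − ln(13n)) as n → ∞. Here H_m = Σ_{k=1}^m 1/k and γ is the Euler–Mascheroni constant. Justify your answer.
lim = ln(9/13) + γ

By Euler-Maclaurin, H_m = ln m + γ + O(1/m). So
  H_{9n} − ln(13n) = ln(9n) + γ − ln(13n) + O(1/n)
                       = ln(9/13) + γ + O(1/n).
Hence the limit is ln(9/13) + γ.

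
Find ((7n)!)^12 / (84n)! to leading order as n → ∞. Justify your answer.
((7n)!)^12/(84n)! ~ ((2π·7n)^(11/2) / sqrt(12)) · 12^(−12·7n)  →  0

Write N = 7n. Stirling: N! ~ sqrt(2π N)(N/e)^N and (12N)! ~ sqrt(2π·12N)·(12N/e)^(12N).
  (N!)^12/(12N)! ~ (2π N)^(12/2) (N/e)^(12N) / [sqrt(2π·12N) (12N/e)^(12N)]
     = (2π N)^(12/2) / sqrt(2π·12N) · (N/(12N))^(12N)
     = (2π N)^((12−1)/2) / sqrt(12) · 12^(−12N).
Since 12^12 > 1, the factor 12^(−12N) decays exponentially, so the ratio → 0. Substituting N = 7n gives the stated form.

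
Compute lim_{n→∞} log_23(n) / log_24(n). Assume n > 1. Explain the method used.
lim = ln(24) / ln(23) = log_23(24)

Change of base: log_23(n) = ln n / ln 23 and log_24(n) = ln n / ln 24. The ratio is (ln n / ln 23) · (ln 24 / ln n) = ln 24 / ln 23, a constant independent of n. So the limit is ln 24 / ln 23 = log_23(24).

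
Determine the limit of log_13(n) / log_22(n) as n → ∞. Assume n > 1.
lim = ln(22) / ln(13) = log_13(22)

Change of base: log_13(n) = ln n / ln 13 and log_22(n) = ln n / ln 22. The ratio is (ln n / ln 13) · (ln 22 / ln n) = ln 22 / ln 13, a constant independent of n. So the limit is ln 22 / ln 13 = log_13(22).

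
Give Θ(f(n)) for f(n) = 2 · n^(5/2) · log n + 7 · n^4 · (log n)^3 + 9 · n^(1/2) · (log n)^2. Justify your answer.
f(n) ∈ Θ(n^4 · (log n)^3)

Compare the terms by growth order. For large n, n^a · (log n)^b dominates n^a' · (log n)^b' iff a > a', or (a = a' and b > b'). Ranking the 3 terms shows the dominant one is 7 · n^4 · (log n)^3. Hence f(n) ∈ Θ(n^4 · (log n)^3).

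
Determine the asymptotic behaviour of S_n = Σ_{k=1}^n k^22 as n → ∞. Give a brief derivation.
S_n ~ n^23 / 23

By integral comparison (Euler-Maclaurin), Σ_{k=1}^n k^22 = ∫_0^n x^22 dx + O(n^22) = n^23/23 + O(n^22). (Equivalently, Faulhaber's formula gives the same leading term.)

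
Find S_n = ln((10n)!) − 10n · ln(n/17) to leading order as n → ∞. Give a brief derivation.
S_n ~ 10n · (ln 170 − 1) + O(ln n)

Stirling: ln((10n)!) = 10n ln(10n) − 10n + O(ln n).
  S_n = 10n ln(10n) − 10n − 10n ln(n/17) + O(ln n)
      = 10n ln(10n) − 10n ln n + 10n ln 17 − 10n + O(ln n)
      = 10n ln 10 + 10n ln 17 − 10n + O(ln n)
      = 10n (ln 170 − 1) + O(ln n).
Numerically ln(170) − 1 ≈ 4.1358.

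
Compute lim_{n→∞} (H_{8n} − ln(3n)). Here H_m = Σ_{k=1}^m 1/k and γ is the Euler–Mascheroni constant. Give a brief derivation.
lim = ln(8/3) + γ

By Euler-Maclaurin, H_m = ln m + γ + O(1/m). So
  H_{8n} − ln(3n) = ln(8n) + γ − ln(3n) + O(1/n)
                       = ln(8/3) + γ + O(1/n).
Hence the limit is ln(8/3) + γ.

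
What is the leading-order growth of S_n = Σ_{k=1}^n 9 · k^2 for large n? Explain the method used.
S_n ~ 3 · n^3

By integral comparison (Euler-Maclaurin), Σ_{k=1}^n 9 · k^2 = 9 · ∫_0^n x^2 dx + O(n^2) = 9 · n^3/3 = 3 · n^3 + O(n^2). (Equivalently, Faulhaber's formula gives the same leading term.)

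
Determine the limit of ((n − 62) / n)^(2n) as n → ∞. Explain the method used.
lim = e^(−124)

Rewrite as (1 − 62/n)^(2n). By the standard limit (1 + x/n)^n → e^x, we have (1 − 62/n)^n → e^(−62), and raising to the 2nd power gives e^(−124).
More precisely, ln[(1 − 62/n)^(2n)] = 2n · ln(1 − 62/n) = 2n · (-62/n + O(1/n^2)) = -124 + O(1/n) → -124.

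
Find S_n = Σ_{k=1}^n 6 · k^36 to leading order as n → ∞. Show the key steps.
S_n ~ 6 · n^37 / 37

By integral comparison (Euler-Maclaurin), Σ_{k=1}^n 6 · k^36 = 6 · ∫_0^n x^36 dx + O(n^36) = 6 · n^37/37 + O(n^36). (Equivalently, Faulhaber's formula gives the same leading term.)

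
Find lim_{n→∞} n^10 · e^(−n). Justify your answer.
lim = 0

Exponentials with base > 1 dominate every fixed polynomial: for any fixed c, n^c / e^n → 0 as n → ∞ (e.g. by the ratio test, or since e^n grows faster than any power of n). Hence n^10 · e^(−n) = n^10 / e^n → 0.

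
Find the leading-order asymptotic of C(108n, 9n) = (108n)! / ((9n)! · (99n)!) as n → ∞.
C(108n, 9n) ~ (8916100448256/285311670611)^(9n) · sqrt(6/(11π·9n))

Write N = 9n. Apply Stirling to each factorial:
  (12N)! ~ sqrt(2π·12N) · (12N/e)^(12N),
  N! ~ sqrt(2π N) · (N/e)^N,
  (11N)! ~ sqrt(2π·11N) · (11N/e)^(11N).
The exponential factors combine to (12N)^(12N) / (N^N · (11N)^(11N)) = 12^(12N)/11^(11N) = (12^12/11^11)^N = (8916100448256/285311670611)^N.
The square-root prefactors combine to sqrt(2π·12N) / (sqrt(2π N)·sqrt(2π·11N)) = sqrt(12 / (2π·11·N)) = sqrt(6/(11π·9n)).
Substituting N = 9n: C(108n, 9n) ~ (8916100448256/285311670611)^(9n) · sqrt(6/(11π·9n)).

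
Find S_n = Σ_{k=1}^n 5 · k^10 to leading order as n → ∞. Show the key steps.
S_n ~ 5 · n^11 / 11

By integral comparison (Euler-Maclaurin), Σ_{k=1}^n 5 · k^10 = 5 · ∫_0^n x^10 dx + O(n^10) = 5 · n^11/11 + O(n^10). (Equivalently, Faulhaber's formula gives the same leading term.)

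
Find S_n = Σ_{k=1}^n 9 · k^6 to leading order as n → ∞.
S_n ~ 9 · n^7 / 7

By integral comparison (Euler-Maclaurin), Σ_{k=1}^n 9 · k^6 = 9 · ∫_0^n x^6 dx + O(n^6) = 9 · n^7/7 + O(n^6). (Equivalently, Faulhaber's formula gives the same leading term.)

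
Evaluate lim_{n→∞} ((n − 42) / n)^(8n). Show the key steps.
lim = e^(−336)

Rewrite as (1 − 42/n)^(8n). By the standard limit (1 + x/n)^n → e^x, we have (1 − 42/n)^n → e^(−42), and raising to the 8th power gives e^(−336).
More precisely, ln[(1 − 42/n)^(8n)] = 8n · ln(1 − 42/n) = 8n · (-42/n + O(1/n^2)) = -336 + O(1/n) → -336.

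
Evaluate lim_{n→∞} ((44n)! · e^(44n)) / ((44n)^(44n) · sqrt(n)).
lim = sqrt(2π·44)

Stirling: (44n)! ~ sqrt(2π·44n) · (44n/e)^(44n). Hence
  (44n)! · e^(44n) / (44n)^(44n) ~ sqrt(2π·44n).
Dividing by sqrt(n): sqrt(2π·44n) / sqrt(n) = sqrt(2π·44) · n^((1−1)/2), so the limit is sqrt(2π·44).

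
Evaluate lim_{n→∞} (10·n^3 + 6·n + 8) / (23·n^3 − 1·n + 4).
lim = 10/23

For large n the leading n^3 terms dominate both numerator and denominator. Dividing top and bottom by n^3, every other term tends to 0, leaving 10/23.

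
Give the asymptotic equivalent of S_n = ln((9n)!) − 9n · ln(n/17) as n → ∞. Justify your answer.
S_n ~ 9n · (ln 153 − 1) + O(ln n)

Stirling: ln((9n)!) = 9n ln(9n) − 9n + O(ln n).
  S_n = 9n ln(9n) − 9n − 9n ln(n/17) + O(ln n)
      = 9n ln(9n) − 9n ln n + 9n ln 17 − 9n + O(ln n)
      = 9n ln 9 + 9n ln 17 − 9n + O(ln n)
      = 9n (ln 153 − 1) + O(ln n).
Numerically ln(153) − 1 ≈ 4.0304.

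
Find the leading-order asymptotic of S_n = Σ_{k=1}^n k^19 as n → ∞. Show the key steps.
S_n ~ n^20 / 20

By integral comparison (Euler-Maclaurin), Σ_{k=1}^n k^19 = ∫_0^n x^19 dx + O(n^19) = n^20/20 + O(n^19). (Equivalently, Faulhaber's formula gives the same leading term.)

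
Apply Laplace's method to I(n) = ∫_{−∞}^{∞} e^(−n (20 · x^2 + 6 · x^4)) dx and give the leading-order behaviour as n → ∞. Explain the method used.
I(n) ~ sqrt(π/(20n))

φ(x) = 20 · x^2 + 6 · x^4 has its unique global minimum at x* = 0 (since φ'(x) = 40x + 24x^3 = 0 only at x = 0 for real x with both coefficients positive, and φ → ∞ as |x| → ∞). At x* = 0, φ(0) = 0 and φ''(0) = 40. Laplace's method then gives
  I(n) ~ sqrt(2π / (n · φ''(0))) · e^(−n φ(0)) = sqrt(2π / (40n)) = sqrt(π/(20n)).
The 6 · x^4 term contributes only at subleading order (an O(1/n) relative correction).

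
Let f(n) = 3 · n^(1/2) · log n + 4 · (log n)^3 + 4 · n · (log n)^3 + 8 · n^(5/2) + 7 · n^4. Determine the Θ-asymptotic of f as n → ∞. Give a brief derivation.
f(n) ∈ Θ(n^4)

Compare the terms by growth order. For large n, n^a · (log n)^b dominates n^a' · (log n)^b' iff a > a', or (a = a' and b > b'). Ranking the 5 terms shows the dominant one is 7 · n^4. Hence f(n) ∈ Θ(n^4).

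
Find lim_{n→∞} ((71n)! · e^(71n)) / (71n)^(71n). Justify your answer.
lim = ∞

Stirling: (71n)! ~ sqrt(2π·71n) · (71n/e)^(71n). Hence
  (71n)! · e^(71n) / (71n)^(71n) ~ sqrt(2π·71n) = sqrt(2π·71) · sqrt(n) → ∞.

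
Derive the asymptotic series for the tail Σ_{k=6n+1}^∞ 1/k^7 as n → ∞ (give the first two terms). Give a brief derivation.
Σ_{k>6n} 1/k^7 = 1/(6 · (6n)^6) − 1/(2 · (6n)^7) + O(1/(6n)^8)

Compare to the integral: ∫_{6n}^∞ x^(−7) dx = [−x^(−6)/6]_{6n}^∞ = 1/((7−1)·(6n)^6). The Euler-Maclaurin correction adds −f(6n)/2 = −1/(2·(6n)^7). Euler-Maclaurin then gives
  Σ_{k>6n} 1/k^7 = ∫_{6n}^∞ dx/x^7 − 1/(2·(6n)^7) + O(1/(6n)^8).
(Equivalently this is ζ(7) − Σ_{k≤6n} 1/k^7.)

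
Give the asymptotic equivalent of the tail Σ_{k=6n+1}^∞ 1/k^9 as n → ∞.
Σ_{k>6n} 1/k^9 ~ 1/(8 · (6n)^8)

Compare to the integral: ∫_{6n}^∞ x^(−9) dx = [−x^(−8)/8]_{6n}^∞ = 1/((9−1)·(6n)^8). Euler-Maclaurin then gives
  Σ_{k>6n} 1/k^9 = ∫_{6n}^∞ dx/x^9 − 1/(2·(6n)^9) + O(1/(6n)^10).
(Equivalently this is ζ(9) − Σ_{k≤6n} 1/k^9.)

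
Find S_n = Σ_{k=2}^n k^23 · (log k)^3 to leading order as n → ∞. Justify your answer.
S_n ~ n^24 · (log n)^3 / 24

By integral comparison, S_n = ∫_1^n x^23 · (log x)^3 dx + O(n^23 · (log n)^3). For the integral, the leading term of ∫_1^n x^23 (log x)^3 dx is n^24/24 · (log n)^3 (by repeated integration by parts; each step lowers the log-exponent and produces a relatively O(1/log n) correction). Hence S_n ~ n^24 · (log n)^3 / 24.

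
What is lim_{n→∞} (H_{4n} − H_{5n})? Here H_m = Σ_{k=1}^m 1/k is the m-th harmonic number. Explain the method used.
lim = ln(4/5)

Euler-Maclaurin gives H_m = ln m + γ + 1/(2m) + O(1/m^2). The γ and O(1/m) terms cancel in the difference:
  H_{4n} − H_{5n} = ln(4n) − ln(5n) + O(1/n) = ln(4/5) + O(1/n).
Hence the limit is ln(4/5).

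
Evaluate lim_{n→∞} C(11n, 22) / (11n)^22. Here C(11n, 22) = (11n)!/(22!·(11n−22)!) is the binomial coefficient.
lim = 1/22! = 1/1124000727777607680000

With N = 11n → ∞: C(N, 22) / N^22 = [N(N−1)…(N−21)] / (22! · N^22) = (1/22!) · 1 · (1 − 1/(11n)) · … · (1 − 21/(11n)). Each factor → 1 as N → ∞, so the limit is 1/22! = 1/1124000727777607680000.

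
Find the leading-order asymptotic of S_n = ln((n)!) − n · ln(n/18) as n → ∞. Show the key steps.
S_n ~ n · (ln 18 − 1) + O(ln n)

Stirling: ln((n)!) = n ln(n) − n + O(ln n).
  S_n = n ln(n) − n − n ln(n/18) + O(ln n)
      = n ln(n) − n ln n + n ln 18 − n + O(ln n)
      = n ln 18 − n + O(ln n)
      = n (ln 18 − 1) + O(ln n).
Numerically ln(18) − 1 ≈ 1.8904.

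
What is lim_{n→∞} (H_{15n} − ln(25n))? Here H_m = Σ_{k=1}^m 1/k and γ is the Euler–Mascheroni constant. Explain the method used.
lim = ln(3/5) + γ

By Euler-Maclaurin, H_m = ln m + γ + O(1/m). So
  H_{15n} − ln(25n) = ln(15n) + γ − ln(25n) + O(1/n)
                       = ln(15/25) + γ + O(1/n).
Hence the limit is ln(15/25) + γ (= ln(3/5)).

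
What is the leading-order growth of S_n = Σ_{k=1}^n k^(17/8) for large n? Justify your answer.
S_n ~ (8/25) · n^(25/8)

Integral comparison: Σ_{k=1}^n k^(17/8) = ∫_0^n x^(17/8) dx + O(n^(17/8)). The integral is n^(1 + 17/8) / (1 + 17/8) = n^((17+8)/8) / ((17+8)/8) = (8/25) · n^(25/8).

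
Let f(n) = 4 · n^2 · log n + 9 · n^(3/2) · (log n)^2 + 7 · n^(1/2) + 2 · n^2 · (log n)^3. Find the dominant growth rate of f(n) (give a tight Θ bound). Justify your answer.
f(n) ∈ Θ(n^2 · (log n)^3)

Compare the terms by growth order. For large n, n^a · (log n)^b dominates n^a' · (log n)^b' iff a > a', or (a = a' and b > b'). Ranking the 4 terms shows the dominant one is 2 · n^2 · (log n)^3. Hence f(n) ∈ Θ(n^2 · (log n)^3).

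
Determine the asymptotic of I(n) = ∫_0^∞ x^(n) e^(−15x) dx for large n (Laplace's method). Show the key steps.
I(n) ~ (sqrt(2π·n) / 15) · (n/(15e))^(n)

Write the integrand as exp(n ln x − 15x) and set f(x) = n ln x − 15x. Then f'(x) = n/x − 15 = 0 at x* = n/15, and f''(x*) = −n/x*^2 = −15^2/(n). Laplace's method (interior maximum) gives
  I(n) ~ e^(f(x*)) · sqrt(2π / |f''(x*)|)
        = exp(n ln(n/15) − n) · sqrt(2π · n / 15^2)
        = (n/15)^(n) e^(−n) · sqrt(2π·n) / 15
        = (sqrt(2π·n) / 15) · (n/(15e))^(n).
This matches Γ(n+1)/15^(n+1) with Stirling applied to Γ.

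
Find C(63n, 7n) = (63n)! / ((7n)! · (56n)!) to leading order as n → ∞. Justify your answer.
C(63n, 7n) ~ (387420489/16777216)^(7n) · sqrt(9/(16π·7n))

Write N = 7n. Apply Stirling to each factorial:
  (9N)! ~ sqrt(2π·9N) · (9N/e)^(9N),
  N! ~ sqrt(2π N) · (N/e)^N,
  (8N)! ~ sqrt(2π·8N) · (8N/e)^(8N).
The exponential factors combine to (9N)^(9N) / (N^N · (8N)^(8N)) = 9^(9N)/8^(8N) = (9^9/8^8)^N = (387420489/16777216)^N.
The square-root prefactors combine to sqrt(2π·9N) / (sqrt(2π N)·sqrt(2π·8N)) = sqrt(9 / (2π·8·N)) = sqrt(9/(16π·7n)).
Substituting N = 7n: C(63n, 7n) ~ (387420489/16777216)^(7n) · sqrt(9/(16π·7n)).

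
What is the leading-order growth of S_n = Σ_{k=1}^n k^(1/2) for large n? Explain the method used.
S_n ~ (2/3) · n^(3/2)

Integral comparison: Σ_{k=1}^n k^(1/2) = ∫_0^n x^(1/2) dx + O(n^(1/2)). The integral is n^(1 + 1/2) / (1 + 1/2) = n^((1+2)/2) / ((1+2)/2) = (2/3) · n^(3/2).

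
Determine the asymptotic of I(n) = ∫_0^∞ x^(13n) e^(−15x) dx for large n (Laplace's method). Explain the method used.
I(n) ~ (sqrt(2π·13n) / 15) · (13n/(15e))^(13n)

Write the integrand as exp(13n ln x − 15x) and set f(x) = 13n ln x − 15x. Then f'(x) = 13n/x − 15 = 0 at x* = 13n/15, and f''(x*) = −13n/x*^2 = −15^2/(13n). Laplace's method (interior maximum) gives
  I(n) ~ e^(f(x*)) · sqrt(2π / |f''(x*)|)
        = exp(13n ln(13n/15) − 13n) · sqrt(2π · 13n / 15^2)
        = (13n/15)^(13n) e^(−13n) · sqrt(2π·13n) / 15
        = (sqrt(2π·13n) / 15) · (13n/(15e))^(13n).
This matches Γ(13n+1)/15^(13n+1) with Stirling applied to Γ.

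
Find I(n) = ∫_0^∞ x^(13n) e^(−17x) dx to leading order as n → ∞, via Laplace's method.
I(n) ~ (sqrt(2π·13n) / 17) · (13n/(17e))^(13n)

Write the integrand as exp(13n ln x − 17x) and set f(x) = 13n ln x − 17x. Then f'(x) = 13n/x − 17 = 0 at x* = 13n/17, and f''(x*) = −13n/x*^2 = −17^2/(13n). Laplace's method (interior maximum) gives
  I(n) ~ e^(f(x*)) · sqrt(2π / |f''(x*)|)
        = exp(13n ln(13n/17) − 13n) · sqrt(2π · 13n / 17^2)
        = (13n/17)^(13n) e^(−13n) · sqrt(2π·13n) / 17
        = (sqrt(2π·13n) / 17) · (13n/(17e))^(13n).
This matches Γ(13n+1)/17^(13n+1) with Stirling applied to Γ.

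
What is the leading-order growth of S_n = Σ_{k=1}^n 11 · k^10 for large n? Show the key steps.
S_n ~ n^11

By integral comparison (Euler-Maclaurin), Σ_{k=1}^n 11 · k^10 = 11 · ∫_0^n x^10 dx + O(n^10) = 11 · n^11/11 = n^11 + O(n^10). (Equivalently, Faulhaber's formula gives the same leading term.)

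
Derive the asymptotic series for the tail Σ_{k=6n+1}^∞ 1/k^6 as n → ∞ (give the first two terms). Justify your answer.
Σ_{k>6n} 1/k^6 = 1/(5 · (6n)^5) − 1/(2 · (6n)^6) + O(1/(6n)^7)

Compare to the integral: ∫_{6n}^∞ x^(−6) dx = [−x^(−5)/5]_{6n}^∞ = 1/((6−1)·(6n)^5). The Euler-Maclaurin correction adds −f(6n)/2 = −1/(2·(6n)^6). Euler-Maclaurin then gives
  Σ_{k>6n} 1/k^6 = ∫_{6n}^∞ dx/x^6 − 1/(2·(6n)^6) + O(1/(6n)^7).
(Equivalently this is ζ(6) − Σ_{k≤6n} 1/k^6.)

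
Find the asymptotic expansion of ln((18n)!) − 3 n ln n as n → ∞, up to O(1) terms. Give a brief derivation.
ln((18n)!) − 3 n ln n = 15 n ln n + 18(ln 18 − 1) n + (1/2) ln(2π·18n) + O(1/n)

Stirling: ln((18n)!) = 18n ln(18n) − 18n + (1/2) ln(2π·18n) + O(1/n).
Expand 18n ln(18n) = 18n (ln n + ln 18) = 18n ln n + 18n ln 18.
Subtract 3n ln n: leading term is (18 − 3) n ln n = 15 n ln n. The next term is 18n ln 18 − 18n = 18(ln 18 − 1) n. Then the (1/2) ln(2π·18n) correction.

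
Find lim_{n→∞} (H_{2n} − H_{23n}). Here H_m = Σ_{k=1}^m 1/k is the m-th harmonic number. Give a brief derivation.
lim = ln(2/23)

Euler-Maclaurin gives H_m = ln m + γ + 1/(2m) + O(1/m^2). The γ and O(1/m) terms cancel in the difference:
  H_{2n} − H_{23n} = ln(2n) − ln(23n) + O(1/n) = ln(2/23) + O(1/n).
Hence the limit is ln(2/23).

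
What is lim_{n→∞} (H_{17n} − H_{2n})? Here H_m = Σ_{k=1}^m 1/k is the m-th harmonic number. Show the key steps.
lim = ln(17/2)

Euler-Maclaurin gives H_m = ln m + γ + 1/(2m) + O(1/m^2). The γ and O(1/m) terms cancel in the difference:
  H_{17n} − H_{2n} = ln(17n) − ln(2n) + O(1/n) = ln(17/2) + O(1/n).
Hence the limit is ln(17/2).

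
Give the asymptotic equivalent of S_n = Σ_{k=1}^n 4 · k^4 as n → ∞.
S_n ~ 4 · n^5 / 5

By integral comparison (Euler-Maclaurin), Σ_{k=1}^n 4 · k^4 = 4 · ∫_0^n x^4 dx + O(n^4) = 4 · n^5/5 + O(n^4). (Equivalently, Faulhaber's formula gives the same leading term.)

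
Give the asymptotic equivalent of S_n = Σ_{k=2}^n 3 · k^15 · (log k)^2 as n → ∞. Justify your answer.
S_n ~ 3 · n^16 · (log n)^2 / 16

By integral comparison, S_n = ∫_1^n 3 · x^15 · (log x)^2 dx + O(n^15 · (log n)^2). For the integral, the leading term of ∫_1^n x^15 (log x)^2 dx is n^16/16 · (log n)^2 (by repeated integration by parts; each step lowers the log-exponent and produces a relatively O(1/log n) correction). Hence S_n ~ 3 · n^16 · (log n)^2 / 16.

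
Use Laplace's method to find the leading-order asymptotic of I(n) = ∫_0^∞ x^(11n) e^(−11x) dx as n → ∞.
I(n) ~ (sqrt(2π·11n) / 11) · (11n/(11e))^(11n)

Write the integrand as exp(11n ln x − 11x) and set f(x) = 11n ln x − 11x. Then f'(x) = 11n/x − 11 = 0 at x* = 11n/11, and f''(x*) = −11n/x*^2 = −11^2/(11n). Laplace's method (interior maximum) gives
  I(n) ~ e^(f(x*)) · sqrt(2π / |f''(x*)|)
        = exp(11n ln(11n/11) − 11n) · sqrt(2π · 11n / 11^2)
        = (11n/11)^(11n) e^(−11n) · sqrt(2π·11n) / 11
        = (sqrt(2π·11n) / 11) · (11n/(11e))^(11n).
This matches Γ(11n+1)/11^(11n+1) with Stirling applied to Γ.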